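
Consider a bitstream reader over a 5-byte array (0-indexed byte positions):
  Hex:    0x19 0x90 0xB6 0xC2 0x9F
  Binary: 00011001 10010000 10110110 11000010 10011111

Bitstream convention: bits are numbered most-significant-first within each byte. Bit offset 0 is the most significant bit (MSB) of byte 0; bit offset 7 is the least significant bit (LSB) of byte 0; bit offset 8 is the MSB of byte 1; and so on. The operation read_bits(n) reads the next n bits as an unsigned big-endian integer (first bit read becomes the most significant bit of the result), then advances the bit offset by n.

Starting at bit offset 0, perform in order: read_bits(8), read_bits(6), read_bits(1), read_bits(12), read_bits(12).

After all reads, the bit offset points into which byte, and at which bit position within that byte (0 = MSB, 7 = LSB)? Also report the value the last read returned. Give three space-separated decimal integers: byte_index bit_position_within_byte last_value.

Answer: 4 7 335

Derivation:
Read 1: bits[0:8] width=8 -> value=25 (bin 00011001); offset now 8 = byte 1 bit 0; 32 bits remain
Read 2: bits[8:14] width=6 -> value=36 (bin 100100); offset now 14 = byte 1 bit 6; 26 bits remain
Read 3: bits[14:15] width=1 -> value=0 (bin 0); offset now 15 = byte 1 bit 7; 25 bits remain
Read 4: bits[15:27] width=12 -> value=1462 (bin 010110110110); offset now 27 = byte 3 bit 3; 13 bits remain
Read 5: bits[27:39] width=12 -> value=335 (bin 000101001111); offset now 39 = byte 4 bit 7; 1 bits remain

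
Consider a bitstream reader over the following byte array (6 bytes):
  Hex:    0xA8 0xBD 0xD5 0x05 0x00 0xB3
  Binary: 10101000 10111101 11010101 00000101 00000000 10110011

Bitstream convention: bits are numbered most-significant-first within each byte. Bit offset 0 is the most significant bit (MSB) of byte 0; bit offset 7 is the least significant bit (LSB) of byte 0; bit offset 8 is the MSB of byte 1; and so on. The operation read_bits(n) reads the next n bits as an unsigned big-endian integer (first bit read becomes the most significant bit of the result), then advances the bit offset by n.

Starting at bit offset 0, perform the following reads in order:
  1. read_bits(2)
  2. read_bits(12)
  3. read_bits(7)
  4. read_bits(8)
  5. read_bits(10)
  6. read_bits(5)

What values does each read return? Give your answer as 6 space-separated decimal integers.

Answer: 2 2607 58 160 640 11

Derivation:
Read 1: bits[0:2] width=2 -> value=2 (bin 10); offset now 2 = byte 0 bit 2; 46 bits remain
Read 2: bits[2:14] width=12 -> value=2607 (bin 101000101111); offset now 14 = byte 1 bit 6; 34 bits remain
Read 3: bits[14:21] width=7 -> value=58 (bin 0111010); offset now 21 = byte 2 bit 5; 27 bits remain
Read 4: bits[21:29] width=8 -> value=160 (bin 10100000); offset now 29 = byte 3 bit 5; 19 bits remain
Read 5: bits[29:39] width=10 -> value=640 (bin 1010000000); offset now 39 = byte 4 bit 7; 9 bits remain
Read 6: bits[39:44] width=5 -> value=11 (bin 01011); offset now 44 = byte 5 bit 4; 4 bits remain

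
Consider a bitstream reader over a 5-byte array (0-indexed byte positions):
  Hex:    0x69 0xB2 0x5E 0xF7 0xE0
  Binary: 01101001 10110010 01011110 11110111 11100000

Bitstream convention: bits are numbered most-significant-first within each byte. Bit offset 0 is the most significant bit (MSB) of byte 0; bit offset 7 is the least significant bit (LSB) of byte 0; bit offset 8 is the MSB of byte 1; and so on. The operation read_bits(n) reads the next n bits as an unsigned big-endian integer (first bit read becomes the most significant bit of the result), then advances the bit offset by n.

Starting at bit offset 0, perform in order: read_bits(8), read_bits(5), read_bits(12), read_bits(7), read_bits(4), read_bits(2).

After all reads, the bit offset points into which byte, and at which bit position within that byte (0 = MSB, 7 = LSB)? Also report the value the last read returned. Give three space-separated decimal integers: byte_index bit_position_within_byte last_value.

Read 1: bits[0:8] width=8 -> value=105 (bin 01101001); offset now 8 = byte 1 bit 0; 32 bits remain
Read 2: bits[8:13] width=5 -> value=22 (bin 10110); offset now 13 = byte 1 bit 5; 27 bits remain
Read 3: bits[13:25] width=12 -> value=1213 (bin 010010111101); offset now 25 = byte 3 bit 1; 15 bits remain
Read 4: bits[25:32] width=7 -> value=119 (bin 1110111); offset now 32 = byte 4 bit 0; 8 bits remain
Read 5: bits[32:36] width=4 -> value=14 (bin 1110); offset now 36 = byte 4 bit 4; 4 bits remain
Read 6: bits[36:38] width=2 -> value=0 (bin 00); offset now 38 = byte 4 bit 6; 2 bits remain

Answer: 4 6 0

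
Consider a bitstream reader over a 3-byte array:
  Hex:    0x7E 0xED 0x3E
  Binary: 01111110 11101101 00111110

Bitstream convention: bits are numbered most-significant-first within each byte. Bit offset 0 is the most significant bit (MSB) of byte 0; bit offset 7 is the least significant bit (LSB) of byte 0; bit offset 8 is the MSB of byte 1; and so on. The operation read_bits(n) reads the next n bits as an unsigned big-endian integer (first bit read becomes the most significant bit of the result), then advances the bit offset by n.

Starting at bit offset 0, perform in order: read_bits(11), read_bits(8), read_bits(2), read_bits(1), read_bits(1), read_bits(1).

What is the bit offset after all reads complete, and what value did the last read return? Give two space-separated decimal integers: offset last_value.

Read 1: bits[0:11] width=11 -> value=1015 (bin 01111110111); offset now 11 = byte 1 bit 3; 13 bits remain
Read 2: bits[11:19] width=8 -> value=105 (bin 01101001); offset now 19 = byte 2 bit 3; 5 bits remain
Read 3: bits[19:21] width=2 -> value=3 (bin 11); offset now 21 = byte 2 bit 5; 3 bits remain
Read 4: bits[21:22] width=1 -> value=1 (bin 1); offset now 22 = byte 2 bit 6; 2 bits remain
Read 5: bits[22:23] width=1 -> value=1 (bin 1); offset now 23 = byte 2 bit 7; 1 bits remain
Read 6: bits[23:24] width=1 -> value=0 (bin 0); offset now 24 = byte 3 bit 0; 0 bits remain

Answer: 24 0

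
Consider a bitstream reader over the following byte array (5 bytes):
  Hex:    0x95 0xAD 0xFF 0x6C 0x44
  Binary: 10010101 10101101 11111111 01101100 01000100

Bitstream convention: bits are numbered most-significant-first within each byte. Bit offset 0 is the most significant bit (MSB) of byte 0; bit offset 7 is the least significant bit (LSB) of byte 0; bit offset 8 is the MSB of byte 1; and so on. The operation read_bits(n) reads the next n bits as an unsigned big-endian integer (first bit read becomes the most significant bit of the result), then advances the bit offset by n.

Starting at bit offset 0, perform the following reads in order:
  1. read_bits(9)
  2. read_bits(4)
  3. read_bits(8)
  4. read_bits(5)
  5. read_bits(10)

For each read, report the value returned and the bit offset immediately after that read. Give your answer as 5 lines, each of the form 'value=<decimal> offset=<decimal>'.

Answer: value=299 offset=9
value=5 offset=13
value=191 offset=21
value=29 offset=26
value=708 offset=36

Derivation:
Read 1: bits[0:9] width=9 -> value=299 (bin 100101011); offset now 9 = byte 1 bit 1; 31 bits remain
Read 2: bits[9:13] width=4 -> value=5 (bin 0101); offset now 13 = byte 1 bit 5; 27 bits remain
Read 3: bits[13:21] width=8 -> value=191 (bin 10111111); offset now 21 = byte 2 bit 5; 19 bits remain
Read 4: bits[21:26] width=5 -> value=29 (bin 11101); offset now 26 = byte 3 bit 2; 14 bits remain
Read 5: bits[26:36] width=10 -> value=708 (bin 1011000100); offset now 36 = byte 4 bit 4; 4 bits remain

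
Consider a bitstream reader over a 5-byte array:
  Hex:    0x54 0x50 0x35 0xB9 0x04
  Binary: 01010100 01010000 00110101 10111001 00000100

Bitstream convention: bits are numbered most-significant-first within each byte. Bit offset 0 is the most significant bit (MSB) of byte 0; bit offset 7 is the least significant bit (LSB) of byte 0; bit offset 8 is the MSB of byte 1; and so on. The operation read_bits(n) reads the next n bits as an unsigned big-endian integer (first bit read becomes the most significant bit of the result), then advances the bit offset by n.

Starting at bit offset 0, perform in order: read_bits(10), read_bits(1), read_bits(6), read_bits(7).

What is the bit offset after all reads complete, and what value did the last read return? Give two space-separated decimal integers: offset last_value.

Answer: 24 53

Derivation:
Read 1: bits[0:10] width=10 -> value=337 (bin 0101010001); offset now 10 = byte 1 bit 2; 30 bits remain
Read 2: bits[10:11] width=1 -> value=0 (bin 0); offset now 11 = byte 1 bit 3; 29 bits remain
Read 3: bits[11:17] width=6 -> value=32 (bin 100000); offset now 17 = byte 2 bit 1; 23 bits remain
Read 4: bits[17:24] width=7 -> value=53 (bin 0110101); offset now 24 = byte 3 bit 0; 16 bits remain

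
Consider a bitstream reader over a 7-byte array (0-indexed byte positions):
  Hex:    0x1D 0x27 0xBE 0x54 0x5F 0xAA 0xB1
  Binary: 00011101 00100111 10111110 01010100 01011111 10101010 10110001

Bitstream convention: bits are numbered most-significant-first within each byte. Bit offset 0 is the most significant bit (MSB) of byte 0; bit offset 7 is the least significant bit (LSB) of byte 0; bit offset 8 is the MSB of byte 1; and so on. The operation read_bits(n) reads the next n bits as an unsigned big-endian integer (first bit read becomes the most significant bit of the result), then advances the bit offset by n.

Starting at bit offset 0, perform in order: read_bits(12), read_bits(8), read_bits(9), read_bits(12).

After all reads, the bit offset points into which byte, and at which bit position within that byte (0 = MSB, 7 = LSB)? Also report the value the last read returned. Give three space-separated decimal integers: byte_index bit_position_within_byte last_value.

Read 1: bits[0:12] width=12 -> value=466 (bin 000111010010); offset now 12 = byte 1 bit 4; 44 bits remain
Read 2: bits[12:20] width=8 -> value=123 (bin 01111011); offset now 20 = byte 2 bit 4; 36 bits remain
Read 3: bits[20:29] width=9 -> value=458 (bin 111001010); offset now 29 = byte 3 bit 5; 27 bits remain
Read 4: bits[29:41] width=12 -> value=2239 (bin 100010111111); offset now 41 = byte 5 bit 1; 15 bits remain

Answer: 5 1 2239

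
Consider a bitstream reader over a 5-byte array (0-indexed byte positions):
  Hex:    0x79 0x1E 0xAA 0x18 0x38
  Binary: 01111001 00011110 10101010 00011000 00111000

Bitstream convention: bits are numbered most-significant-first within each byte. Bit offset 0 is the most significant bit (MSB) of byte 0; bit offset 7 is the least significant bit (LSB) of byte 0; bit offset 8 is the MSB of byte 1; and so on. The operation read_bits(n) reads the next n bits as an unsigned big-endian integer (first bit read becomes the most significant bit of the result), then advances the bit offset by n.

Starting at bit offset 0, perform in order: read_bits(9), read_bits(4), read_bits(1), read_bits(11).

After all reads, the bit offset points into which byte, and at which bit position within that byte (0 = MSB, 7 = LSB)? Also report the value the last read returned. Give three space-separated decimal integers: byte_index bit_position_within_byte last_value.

Answer: 3 1 1364

Derivation:
Read 1: bits[0:9] width=9 -> value=242 (bin 011110010); offset now 9 = byte 1 bit 1; 31 bits remain
Read 2: bits[9:13] width=4 -> value=3 (bin 0011); offset now 13 = byte 1 bit 5; 27 bits remain
Read 3: bits[13:14] width=1 -> value=1 (bin 1); offset now 14 = byte 1 bit 6; 26 bits remain
Read 4: bits[14:25] width=11 -> value=1364 (bin 10101010100); offset now 25 = byte 3 bit 1; 15 bits remain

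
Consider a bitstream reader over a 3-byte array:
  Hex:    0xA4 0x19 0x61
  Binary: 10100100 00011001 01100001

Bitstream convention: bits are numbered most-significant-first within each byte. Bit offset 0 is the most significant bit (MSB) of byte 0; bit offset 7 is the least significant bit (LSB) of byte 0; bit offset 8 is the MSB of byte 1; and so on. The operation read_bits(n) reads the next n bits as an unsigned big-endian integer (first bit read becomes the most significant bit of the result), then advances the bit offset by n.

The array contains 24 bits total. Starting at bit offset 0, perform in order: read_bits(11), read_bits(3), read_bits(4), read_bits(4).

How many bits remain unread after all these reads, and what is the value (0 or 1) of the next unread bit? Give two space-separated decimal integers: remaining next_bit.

Read 1: bits[0:11] width=11 -> value=1312 (bin 10100100000); offset now 11 = byte 1 bit 3; 13 bits remain
Read 2: bits[11:14] width=3 -> value=6 (bin 110); offset now 14 = byte 1 bit 6; 10 bits remain
Read 3: bits[14:18] width=4 -> value=5 (bin 0101); offset now 18 = byte 2 bit 2; 6 bits remain
Read 4: bits[18:22] width=4 -> value=8 (bin 1000); offset now 22 = byte 2 bit 6; 2 bits remain

Answer: 2 0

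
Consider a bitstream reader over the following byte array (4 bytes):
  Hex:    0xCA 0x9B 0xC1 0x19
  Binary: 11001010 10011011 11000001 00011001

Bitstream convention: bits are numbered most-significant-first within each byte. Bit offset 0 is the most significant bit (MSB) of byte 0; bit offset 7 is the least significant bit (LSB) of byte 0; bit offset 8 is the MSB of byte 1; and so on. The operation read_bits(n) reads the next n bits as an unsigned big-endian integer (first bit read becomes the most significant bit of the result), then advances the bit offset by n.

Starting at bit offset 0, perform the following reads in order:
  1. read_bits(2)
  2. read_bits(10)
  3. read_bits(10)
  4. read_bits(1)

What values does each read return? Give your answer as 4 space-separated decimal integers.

Read 1: bits[0:2] width=2 -> value=3 (bin 11); offset now 2 = byte 0 bit 2; 30 bits remain
Read 2: bits[2:12] width=10 -> value=169 (bin 0010101001); offset now 12 = byte 1 bit 4; 20 bits remain
Read 3: bits[12:22] width=10 -> value=752 (bin 1011110000); offset now 22 = byte 2 bit 6; 10 bits remain
Read 4: bits[22:23] width=1 -> value=0 (bin 0); offset now 23 = byte 2 bit 7; 9 bits remain

Answer: 3 169 752 0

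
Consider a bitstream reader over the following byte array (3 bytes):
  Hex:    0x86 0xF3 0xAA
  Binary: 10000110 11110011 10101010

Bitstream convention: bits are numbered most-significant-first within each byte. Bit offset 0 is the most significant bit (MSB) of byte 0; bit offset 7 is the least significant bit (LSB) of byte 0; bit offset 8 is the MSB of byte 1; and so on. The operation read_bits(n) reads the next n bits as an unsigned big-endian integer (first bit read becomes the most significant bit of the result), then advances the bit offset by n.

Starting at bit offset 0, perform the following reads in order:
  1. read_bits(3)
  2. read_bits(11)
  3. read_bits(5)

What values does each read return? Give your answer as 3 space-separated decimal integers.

Answer: 4 444 29

Derivation:
Read 1: bits[0:3] width=3 -> value=4 (bin 100); offset now 3 = byte 0 bit 3; 21 bits remain
Read 2: bits[3:14] width=11 -> value=444 (bin 00110111100); offset now 14 = byte 1 bit 6; 10 bits remain
Read 3: bits[14:19] width=5 -> value=29 (bin 11101); offset now 19 = byte 2 bit 3; 5 bits remain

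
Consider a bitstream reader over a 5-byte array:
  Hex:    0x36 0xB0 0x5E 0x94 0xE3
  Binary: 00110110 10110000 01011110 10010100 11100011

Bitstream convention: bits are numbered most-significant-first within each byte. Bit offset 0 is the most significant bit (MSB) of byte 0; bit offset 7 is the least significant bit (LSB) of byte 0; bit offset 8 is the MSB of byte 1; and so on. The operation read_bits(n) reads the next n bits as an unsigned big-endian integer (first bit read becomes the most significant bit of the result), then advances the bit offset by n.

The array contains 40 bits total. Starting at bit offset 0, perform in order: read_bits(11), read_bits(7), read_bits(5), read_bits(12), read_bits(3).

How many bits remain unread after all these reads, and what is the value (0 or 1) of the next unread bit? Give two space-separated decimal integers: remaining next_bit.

Read 1: bits[0:11] width=11 -> value=437 (bin 00110110101); offset now 11 = byte 1 bit 3; 29 bits remain
Read 2: bits[11:18] width=7 -> value=65 (bin 1000001); offset now 18 = byte 2 bit 2; 22 bits remain
Read 3: bits[18:23] width=5 -> value=15 (bin 01111); offset now 23 = byte 2 bit 7; 17 bits remain
Read 4: bits[23:35] width=12 -> value=1191 (bin 010010100111); offset now 35 = byte 4 bit 3; 5 bits remain
Read 5: bits[35:38] width=3 -> value=0 (bin 000); offset now 38 = byte 4 bit 6; 2 bits remain

Answer: 2 1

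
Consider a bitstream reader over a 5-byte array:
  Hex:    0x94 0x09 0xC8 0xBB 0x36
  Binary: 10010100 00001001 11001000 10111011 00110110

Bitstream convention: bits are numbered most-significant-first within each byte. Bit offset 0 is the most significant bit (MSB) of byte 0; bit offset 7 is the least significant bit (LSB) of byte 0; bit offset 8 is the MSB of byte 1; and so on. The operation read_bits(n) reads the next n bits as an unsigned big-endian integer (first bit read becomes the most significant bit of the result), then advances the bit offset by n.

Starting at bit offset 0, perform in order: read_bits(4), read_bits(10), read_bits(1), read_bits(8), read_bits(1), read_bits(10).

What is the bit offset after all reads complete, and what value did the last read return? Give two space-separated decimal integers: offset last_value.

Answer: 34 748

Derivation:
Read 1: bits[0:4] width=4 -> value=9 (bin 1001); offset now 4 = byte 0 bit 4; 36 bits remain
Read 2: bits[4:14] width=10 -> value=258 (bin 0100000010); offset now 14 = byte 1 bit 6; 26 bits remain
Read 3: bits[14:15] width=1 -> value=0 (bin 0); offset now 15 = byte 1 bit 7; 25 bits remain
Read 4: bits[15:23] width=8 -> value=228 (bin 11100100); offset now 23 = byte 2 bit 7; 17 bits remain
Read 5: bits[23:24] width=1 -> value=0 (bin 0); offset now 24 = byte 3 bit 0; 16 bits remain
Read 6: bits[24:34] width=10 -> value=748 (bin 1011101100); offset now 34 = byte 4 bit 2; 6 bits remain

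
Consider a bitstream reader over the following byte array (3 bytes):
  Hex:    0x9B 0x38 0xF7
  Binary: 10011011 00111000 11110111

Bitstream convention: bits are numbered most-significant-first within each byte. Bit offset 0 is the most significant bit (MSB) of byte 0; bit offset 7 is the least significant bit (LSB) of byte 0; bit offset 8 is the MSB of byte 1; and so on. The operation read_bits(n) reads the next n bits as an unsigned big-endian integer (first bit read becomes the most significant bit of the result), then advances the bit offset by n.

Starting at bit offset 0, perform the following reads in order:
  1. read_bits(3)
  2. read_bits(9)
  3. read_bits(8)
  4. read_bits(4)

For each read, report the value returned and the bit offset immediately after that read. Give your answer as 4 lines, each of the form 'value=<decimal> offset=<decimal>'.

Answer: value=4 offset=3
value=435 offset=12
value=143 offset=20
value=7 offset=24

Derivation:
Read 1: bits[0:3] width=3 -> value=4 (bin 100); offset now 3 = byte 0 bit 3; 21 bits remain
Read 2: bits[3:12] width=9 -> value=435 (bin 110110011); offset now 12 = byte 1 bit 4; 12 bits remain
Read 3: bits[12:20] width=8 -> value=143 (bin 10001111); offset now 20 = byte 2 bit 4; 4 bits remain
Read 4: bits[20:24] width=4 -> value=7 (bin 0111); offset now 24 = byte 3 bit 0; 0 bits remain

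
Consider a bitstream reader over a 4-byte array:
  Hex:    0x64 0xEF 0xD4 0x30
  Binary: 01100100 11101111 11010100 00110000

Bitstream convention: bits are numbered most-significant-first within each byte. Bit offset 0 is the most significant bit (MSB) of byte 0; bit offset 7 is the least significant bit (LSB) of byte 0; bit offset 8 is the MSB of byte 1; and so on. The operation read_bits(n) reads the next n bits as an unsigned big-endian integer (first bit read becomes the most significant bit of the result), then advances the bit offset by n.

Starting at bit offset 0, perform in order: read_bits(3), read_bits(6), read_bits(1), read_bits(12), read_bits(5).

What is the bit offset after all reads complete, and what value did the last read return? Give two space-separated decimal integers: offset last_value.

Read 1: bits[0:3] width=3 -> value=3 (bin 011); offset now 3 = byte 0 bit 3; 29 bits remain
Read 2: bits[3:9] width=6 -> value=9 (bin 001001); offset now 9 = byte 1 bit 1; 23 bits remain
Read 3: bits[9:10] width=1 -> value=1 (bin 1); offset now 10 = byte 1 bit 2; 22 bits remain
Read 4: bits[10:22] width=12 -> value=3061 (bin 101111110101); offset now 22 = byte 2 bit 6; 10 bits remain
Read 5: bits[22:27] width=5 -> value=1 (bin 00001); offset now 27 = byte 3 bit 3; 5 bits remain

Answer: 27 1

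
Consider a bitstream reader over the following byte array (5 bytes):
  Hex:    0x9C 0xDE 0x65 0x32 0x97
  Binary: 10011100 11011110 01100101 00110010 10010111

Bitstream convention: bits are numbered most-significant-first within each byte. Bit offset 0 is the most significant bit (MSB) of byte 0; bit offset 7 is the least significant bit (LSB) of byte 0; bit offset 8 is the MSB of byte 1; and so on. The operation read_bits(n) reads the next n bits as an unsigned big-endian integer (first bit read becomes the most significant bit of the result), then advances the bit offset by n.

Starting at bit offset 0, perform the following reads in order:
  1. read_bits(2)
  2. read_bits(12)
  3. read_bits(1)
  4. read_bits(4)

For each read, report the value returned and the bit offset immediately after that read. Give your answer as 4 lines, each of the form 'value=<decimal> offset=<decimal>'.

Read 1: bits[0:2] width=2 -> value=2 (bin 10); offset now 2 = byte 0 bit 2; 38 bits remain
Read 2: bits[2:14] width=12 -> value=1847 (bin 011100110111); offset now 14 = byte 1 bit 6; 26 bits remain
Read 3: bits[14:15] width=1 -> value=1 (bin 1); offset now 15 = byte 1 bit 7; 25 bits remain
Read 4: bits[15:19] width=4 -> value=3 (bin 0011); offset now 19 = byte 2 bit 3; 21 bits remain

Answer: value=2 offset=2
value=1847 offset=14
value=1 offset=15
value=3 offset=19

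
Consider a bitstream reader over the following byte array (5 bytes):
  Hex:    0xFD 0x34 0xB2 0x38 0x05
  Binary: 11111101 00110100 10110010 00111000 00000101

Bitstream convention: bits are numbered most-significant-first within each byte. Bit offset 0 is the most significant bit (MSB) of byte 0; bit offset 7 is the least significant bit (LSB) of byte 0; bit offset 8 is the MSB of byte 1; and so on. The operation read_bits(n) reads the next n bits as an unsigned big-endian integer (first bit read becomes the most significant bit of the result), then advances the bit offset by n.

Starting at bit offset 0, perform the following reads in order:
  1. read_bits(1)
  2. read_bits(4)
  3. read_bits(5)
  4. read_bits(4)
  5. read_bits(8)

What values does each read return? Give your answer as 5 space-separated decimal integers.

Read 1: bits[0:1] width=1 -> value=1 (bin 1); offset now 1 = byte 0 bit 1; 39 bits remain
Read 2: bits[1:5] width=4 -> value=15 (bin 1111); offset now 5 = byte 0 bit 5; 35 bits remain
Read 3: bits[5:10] width=5 -> value=20 (bin 10100); offset now 10 = byte 1 bit 2; 30 bits remain
Read 4: bits[10:14] width=4 -> value=13 (bin 1101); offset now 14 = byte 1 bit 6; 26 bits remain
Read 5: bits[14:22] width=8 -> value=44 (bin 00101100); offset now 22 = byte 2 bit 6; 18 bits remain

Answer: 1 15 20 13 44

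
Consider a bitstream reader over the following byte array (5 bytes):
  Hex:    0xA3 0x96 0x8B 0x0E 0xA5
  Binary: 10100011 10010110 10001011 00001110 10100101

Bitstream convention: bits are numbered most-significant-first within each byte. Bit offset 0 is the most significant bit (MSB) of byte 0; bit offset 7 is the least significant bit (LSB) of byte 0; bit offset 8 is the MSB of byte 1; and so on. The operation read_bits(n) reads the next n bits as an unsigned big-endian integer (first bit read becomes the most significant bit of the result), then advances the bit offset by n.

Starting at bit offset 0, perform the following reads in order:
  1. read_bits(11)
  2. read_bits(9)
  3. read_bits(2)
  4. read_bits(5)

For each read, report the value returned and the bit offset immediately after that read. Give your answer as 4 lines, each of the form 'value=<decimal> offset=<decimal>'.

Answer: value=1308 offset=11
value=360 offset=20
value=2 offset=22
value=24 offset=27

Derivation:
Read 1: bits[0:11] width=11 -> value=1308 (bin 10100011100); offset now 11 = byte 1 bit 3; 29 bits remain
Read 2: bits[11:20] width=9 -> value=360 (bin 101101000); offset now 20 = byte 2 bit 4; 20 bits remain
Read 3: bits[20:22] width=2 -> value=2 (bin 10); offset now 22 = byte 2 bit 6; 18 bits remain
Read 4: bits[22:27] width=5 -> value=24 (bin 11000); offset now 27 = byte 3 bit 3; 13 bits remain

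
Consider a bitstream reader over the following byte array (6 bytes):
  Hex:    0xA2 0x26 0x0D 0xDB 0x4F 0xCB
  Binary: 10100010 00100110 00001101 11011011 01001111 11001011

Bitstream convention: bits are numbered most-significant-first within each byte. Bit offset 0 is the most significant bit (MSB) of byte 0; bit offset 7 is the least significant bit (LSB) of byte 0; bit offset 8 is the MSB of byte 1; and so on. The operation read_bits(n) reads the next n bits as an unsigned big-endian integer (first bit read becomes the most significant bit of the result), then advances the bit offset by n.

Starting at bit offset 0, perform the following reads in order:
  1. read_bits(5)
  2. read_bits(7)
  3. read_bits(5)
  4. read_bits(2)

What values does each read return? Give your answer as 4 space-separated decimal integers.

Read 1: bits[0:5] width=5 -> value=20 (bin 10100); offset now 5 = byte 0 bit 5; 43 bits remain
Read 2: bits[5:12] width=7 -> value=34 (bin 0100010); offset now 12 = byte 1 bit 4; 36 bits remain
Read 3: bits[12:17] width=5 -> value=12 (bin 01100); offset now 17 = byte 2 bit 1; 31 bits remain
Read 4: bits[17:19] width=2 -> value=0 (bin 00); offset now 19 = byte 2 bit 3; 29 bits remain

Answer: 20 34 12 0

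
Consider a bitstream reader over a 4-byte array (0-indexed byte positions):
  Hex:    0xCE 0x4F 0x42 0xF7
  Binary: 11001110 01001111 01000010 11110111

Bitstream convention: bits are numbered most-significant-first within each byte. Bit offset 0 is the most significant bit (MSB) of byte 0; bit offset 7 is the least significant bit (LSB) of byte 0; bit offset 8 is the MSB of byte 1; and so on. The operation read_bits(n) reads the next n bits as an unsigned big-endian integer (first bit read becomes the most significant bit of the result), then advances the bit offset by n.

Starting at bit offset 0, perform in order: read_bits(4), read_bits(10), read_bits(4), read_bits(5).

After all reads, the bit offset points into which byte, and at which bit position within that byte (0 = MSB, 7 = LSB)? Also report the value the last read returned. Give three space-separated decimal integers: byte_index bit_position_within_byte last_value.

Answer: 2 7 1

Derivation:
Read 1: bits[0:4] width=4 -> value=12 (bin 1100); offset now 4 = byte 0 bit 4; 28 bits remain
Read 2: bits[4:14] width=10 -> value=915 (bin 1110010011); offset now 14 = byte 1 bit 6; 18 bits remain
Read 3: bits[14:18] width=4 -> value=13 (bin 1101); offset now 18 = byte 2 bit 2; 14 bits remain
Read 4: bits[18:23] width=5 -> value=1 (bin 00001); offset now 23 = byte 2 bit 7; 9 bits remain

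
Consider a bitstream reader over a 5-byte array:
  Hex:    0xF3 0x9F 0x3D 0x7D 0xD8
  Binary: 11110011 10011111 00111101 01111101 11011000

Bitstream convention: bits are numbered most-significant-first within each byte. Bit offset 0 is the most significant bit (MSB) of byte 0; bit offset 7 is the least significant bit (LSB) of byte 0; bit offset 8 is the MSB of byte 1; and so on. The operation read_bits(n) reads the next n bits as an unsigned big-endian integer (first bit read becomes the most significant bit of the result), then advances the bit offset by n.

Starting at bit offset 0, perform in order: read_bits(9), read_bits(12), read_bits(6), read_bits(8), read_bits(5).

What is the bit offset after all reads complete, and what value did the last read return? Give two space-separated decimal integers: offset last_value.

Answer: 40 24

Derivation:
Read 1: bits[0:9] width=9 -> value=487 (bin 111100111); offset now 9 = byte 1 bit 1; 31 bits remain
Read 2: bits[9:21] width=12 -> value=999 (bin 001111100111); offset now 21 = byte 2 bit 5; 19 bits remain
Read 3: bits[21:27] width=6 -> value=43 (bin 101011); offset now 27 = byte 3 bit 3; 13 bits remain
Read 4: bits[27:35] width=8 -> value=238 (bin 11101110); offset now 35 = byte 4 bit 3; 5 bits remain
Read 5: bits[35:40] width=5 -> value=24 (bin 11000); offset now 40 = byte 5 bit 0; 0 bits remain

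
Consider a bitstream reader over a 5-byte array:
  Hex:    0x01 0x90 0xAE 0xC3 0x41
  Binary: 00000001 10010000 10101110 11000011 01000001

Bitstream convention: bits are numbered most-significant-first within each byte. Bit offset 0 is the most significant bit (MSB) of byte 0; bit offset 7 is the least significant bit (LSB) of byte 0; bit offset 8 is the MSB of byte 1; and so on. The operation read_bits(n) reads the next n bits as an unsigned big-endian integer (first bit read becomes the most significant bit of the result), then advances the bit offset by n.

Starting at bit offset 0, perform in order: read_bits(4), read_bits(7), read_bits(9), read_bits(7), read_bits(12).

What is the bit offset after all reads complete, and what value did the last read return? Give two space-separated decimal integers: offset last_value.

Read 1: bits[0:4] width=4 -> value=0 (bin 0000); offset now 4 = byte 0 bit 4; 36 bits remain
Read 2: bits[4:11] width=7 -> value=12 (bin 0001100); offset now 11 = byte 1 bit 3; 29 bits remain
Read 3: bits[11:20] width=9 -> value=266 (bin 100001010); offset now 20 = byte 2 bit 4; 20 bits remain
Read 4: bits[20:27] width=7 -> value=118 (bin 1110110); offset now 27 = byte 3 bit 3; 13 bits remain
Read 5: bits[27:39] width=12 -> value=416 (bin 000110100000); offset now 39 = byte 4 bit 7; 1 bits remain

Answer: 39 416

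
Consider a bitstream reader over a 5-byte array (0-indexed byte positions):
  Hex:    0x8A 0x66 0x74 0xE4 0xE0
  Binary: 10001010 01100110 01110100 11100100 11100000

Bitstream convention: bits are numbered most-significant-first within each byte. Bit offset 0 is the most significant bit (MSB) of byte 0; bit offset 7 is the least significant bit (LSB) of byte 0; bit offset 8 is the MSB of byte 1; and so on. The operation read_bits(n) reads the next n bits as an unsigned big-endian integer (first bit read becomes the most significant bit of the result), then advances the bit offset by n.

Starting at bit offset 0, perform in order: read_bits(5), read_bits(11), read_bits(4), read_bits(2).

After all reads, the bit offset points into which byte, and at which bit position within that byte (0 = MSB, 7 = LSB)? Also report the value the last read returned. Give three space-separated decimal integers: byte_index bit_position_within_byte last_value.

Answer: 2 6 1

Derivation:
Read 1: bits[0:5] width=5 -> value=17 (bin 10001); offset now 5 = byte 0 bit 5; 35 bits remain
Read 2: bits[5:16] width=11 -> value=614 (bin 01001100110); offset now 16 = byte 2 bit 0; 24 bits remain
Read 3: bits[16:20] width=4 -> value=7 (bin 0111); offset now 20 = byte 2 bit 4; 20 bits remain
Read 4: bits[20:22] width=2 -> value=1 (bin 01); offset now 22 = byte 2 bit 6; 18 bits remain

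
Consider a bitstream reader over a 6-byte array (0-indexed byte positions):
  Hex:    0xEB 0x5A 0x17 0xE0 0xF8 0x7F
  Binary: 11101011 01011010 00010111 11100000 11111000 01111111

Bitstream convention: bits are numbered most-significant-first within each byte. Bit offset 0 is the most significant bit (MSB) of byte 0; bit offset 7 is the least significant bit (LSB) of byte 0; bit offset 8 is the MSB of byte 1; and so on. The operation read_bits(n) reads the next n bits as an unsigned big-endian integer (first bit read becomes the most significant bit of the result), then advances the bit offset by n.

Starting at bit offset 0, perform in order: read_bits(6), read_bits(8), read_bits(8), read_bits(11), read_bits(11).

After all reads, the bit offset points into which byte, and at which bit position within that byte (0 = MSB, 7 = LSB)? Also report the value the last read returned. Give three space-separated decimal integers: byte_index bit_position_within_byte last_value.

Read 1: bits[0:6] width=6 -> value=58 (bin 111010); offset now 6 = byte 0 bit 6; 42 bits remain
Read 2: bits[6:14] width=8 -> value=214 (bin 11010110); offset now 14 = byte 1 bit 6; 34 bits remain
Read 3: bits[14:22] width=8 -> value=133 (bin 10000101); offset now 22 = byte 2 bit 6; 26 bits remain
Read 4: bits[22:33] width=11 -> value=1985 (bin 11111000001); offset now 33 = byte 4 bit 1; 15 bits remain
Read 5: bits[33:44] width=11 -> value=1927 (bin 11110000111); offset now 44 = byte 5 bit 4; 4 bits remain

Answer: 5 4 1927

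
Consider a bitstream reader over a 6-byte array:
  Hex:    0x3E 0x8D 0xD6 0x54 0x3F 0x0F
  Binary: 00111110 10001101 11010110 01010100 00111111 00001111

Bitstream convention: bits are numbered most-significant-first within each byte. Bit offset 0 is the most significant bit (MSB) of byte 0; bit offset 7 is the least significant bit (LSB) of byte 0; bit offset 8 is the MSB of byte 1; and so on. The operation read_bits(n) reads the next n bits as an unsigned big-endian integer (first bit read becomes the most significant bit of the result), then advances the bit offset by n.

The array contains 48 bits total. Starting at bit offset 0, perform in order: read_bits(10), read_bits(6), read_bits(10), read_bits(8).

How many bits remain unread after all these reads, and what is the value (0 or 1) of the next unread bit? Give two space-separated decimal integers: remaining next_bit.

Answer: 14 1

Derivation:
Read 1: bits[0:10] width=10 -> value=250 (bin 0011111010); offset now 10 = byte 1 bit 2; 38 bits remain
Read 2: bits[10:16] width=6 -> value=13 (bin 001101); offset now 16 = byte 2 bit 0; 32 bits remain
Read 3: bits[16:26] width=10 -> value=857 (bin 1101011001); offset now 26 = byte 3 bit 2; 22 bits remain
Read 4: bits[26:34] width=8 -> value=80 (bin 01010000); offset now 34 = byte 4 bit 2; 14 bits remain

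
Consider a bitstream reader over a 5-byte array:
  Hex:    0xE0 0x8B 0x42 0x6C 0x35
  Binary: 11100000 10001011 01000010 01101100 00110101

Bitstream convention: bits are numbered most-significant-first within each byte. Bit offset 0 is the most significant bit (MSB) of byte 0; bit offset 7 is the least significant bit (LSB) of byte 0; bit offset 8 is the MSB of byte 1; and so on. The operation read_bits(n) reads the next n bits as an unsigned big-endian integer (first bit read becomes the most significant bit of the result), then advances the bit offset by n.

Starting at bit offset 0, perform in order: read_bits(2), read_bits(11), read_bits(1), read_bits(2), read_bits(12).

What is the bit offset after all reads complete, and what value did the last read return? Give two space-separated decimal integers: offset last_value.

Answer: 28 1062

Derivation:
Read 1: bits[0:2] width=2 -> value=3 (bin 11); offset now 2 = byte 0 bit 2; 38 bits remain
Read 2: bits[2:13] width=11 -> value=1041 (bin 10000010001); offset now 13 = byte 1 bit 5; 27 bits remain
Read 3: bits[13:14] width=1 -> value=0 (bin 0); offset now 14 = byte 1 bit 6; 26 bits remain
Read 4: bits[14:16] width=2 -> value=3 (bin 11); offset now 16 = byte 2 bit 0; 24 bits remain
Read 5: bits[16:28] width=12 -> value=1062 (bin 010000100110); offset now 28 = byte 3 bit 4; 12 bits remain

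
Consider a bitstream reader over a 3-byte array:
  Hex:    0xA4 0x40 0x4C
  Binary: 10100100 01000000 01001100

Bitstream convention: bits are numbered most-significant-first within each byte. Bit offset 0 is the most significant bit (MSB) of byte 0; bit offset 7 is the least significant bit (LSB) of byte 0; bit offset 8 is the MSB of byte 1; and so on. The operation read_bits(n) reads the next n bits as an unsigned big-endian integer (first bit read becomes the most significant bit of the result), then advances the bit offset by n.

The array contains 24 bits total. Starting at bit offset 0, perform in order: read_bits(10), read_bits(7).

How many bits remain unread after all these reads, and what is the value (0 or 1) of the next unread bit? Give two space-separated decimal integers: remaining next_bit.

Read 1: bits[0:10] width=10 -> value=657 (bin 1010010001); offset now 10 = byte 1 bit 2; 14 bits remain
Read 2: bits[10:17] width=7 -> value=0 (bin 0000000); offset now 17 = byte 2 bit 1; 7 bits remain

Answer: 7 1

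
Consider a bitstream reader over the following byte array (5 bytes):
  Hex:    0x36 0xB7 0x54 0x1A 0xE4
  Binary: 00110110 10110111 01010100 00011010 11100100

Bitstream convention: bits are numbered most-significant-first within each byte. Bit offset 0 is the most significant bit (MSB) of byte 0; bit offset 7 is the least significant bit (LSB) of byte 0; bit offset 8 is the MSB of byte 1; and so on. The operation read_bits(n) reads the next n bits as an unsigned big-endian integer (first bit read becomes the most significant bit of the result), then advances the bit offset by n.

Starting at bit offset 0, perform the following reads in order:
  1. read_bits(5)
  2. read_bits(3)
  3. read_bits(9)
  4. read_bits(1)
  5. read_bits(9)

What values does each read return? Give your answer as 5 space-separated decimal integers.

Answer: 6 6 366 1 160

Derivation:
Read 1: bits[0:5] width=5 -> value=6 (bin 00110); offset now 5 = byte 0 bit 5; 35 bits remain
Read 2: bits[5:8] width=3 -> value=6 (bin 110); offset now 8 = byte 1 bit 0; 32 bits remain
Read 3: bits[8:17] width=9 -> value=366 (bin 101101110); offset now 17 = byte 2 bit 1; 23 bits remain
Read 4: bits[17:18] width=1 -> value=1 (bin 1); offset now 18 = byte 2 bit 2; 22 bits remain
Read 5: bits[18:27] width=9 -> value=160 (bin 010100000); offset now 27 = byte 3 bit 3; 13 bits remain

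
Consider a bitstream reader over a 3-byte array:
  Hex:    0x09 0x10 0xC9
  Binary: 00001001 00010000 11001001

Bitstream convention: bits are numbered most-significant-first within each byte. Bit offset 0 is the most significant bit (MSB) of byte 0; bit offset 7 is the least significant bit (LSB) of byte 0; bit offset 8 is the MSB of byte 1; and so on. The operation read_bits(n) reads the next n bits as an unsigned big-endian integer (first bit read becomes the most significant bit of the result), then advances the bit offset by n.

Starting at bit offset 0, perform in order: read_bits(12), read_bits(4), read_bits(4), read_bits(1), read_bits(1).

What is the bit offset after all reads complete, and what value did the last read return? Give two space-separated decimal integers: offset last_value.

Read 1: bits[0:12] width=12 -> value=145 (bin 000010010001); offset now 12 = byte 1 bit 4; 12 bits remain
Read 2: bits[12:16] width=4 -> value=0 (bin 0000); offset now 16 = byte 2 bit 0; 8 bits remain
Read 3: bits[16:20] width=4 -> value=12 (bin 1100); offset now 20 = byte 2 bit 4; 4 bits remain
Read 4: bits[20:21] width=1 -> value=1 (bin 1); offset now 21 = byte 2 bit 5; 3 bits remain
Read 5: bits[21:22] width=1 -> value=0 (bin 0); offset now 22 = byte 2 bit 6; 2 bits remain

Answer: 22 0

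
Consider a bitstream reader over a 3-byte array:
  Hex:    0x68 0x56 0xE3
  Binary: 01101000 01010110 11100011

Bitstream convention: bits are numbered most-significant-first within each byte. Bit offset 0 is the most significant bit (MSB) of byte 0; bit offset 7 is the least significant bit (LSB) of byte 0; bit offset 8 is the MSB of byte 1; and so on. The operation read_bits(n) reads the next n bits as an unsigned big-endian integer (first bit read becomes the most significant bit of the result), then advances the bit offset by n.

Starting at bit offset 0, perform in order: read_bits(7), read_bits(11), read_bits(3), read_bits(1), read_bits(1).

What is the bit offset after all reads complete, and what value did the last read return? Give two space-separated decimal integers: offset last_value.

Read 1: bits[0:7] width=7 -> value=52 (bin 0110100); offset now 7 = byte 0 bit 7; 17 bits remain
Read 2: bits[7:18] width=11 -> value=347 (bin 00101011011); offset now 18 = byte 2 bit 2; 6 bits remain
Read 3: bits[18:21] width=3 -> value=4 (bin 100); offset now 21 = byte 2 bit 5; 3 bits remain
Read 4: bits[21:22] width=1 -> value=0 (bin 0); offset now 22 = byte 2 bit 6; 2 bits remain
Read 5: bits[22:23] width=1 -> value=1 (bin 1); offset now 23 = byte 2 bit 7; 1 bits remain

Answer: 23 1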